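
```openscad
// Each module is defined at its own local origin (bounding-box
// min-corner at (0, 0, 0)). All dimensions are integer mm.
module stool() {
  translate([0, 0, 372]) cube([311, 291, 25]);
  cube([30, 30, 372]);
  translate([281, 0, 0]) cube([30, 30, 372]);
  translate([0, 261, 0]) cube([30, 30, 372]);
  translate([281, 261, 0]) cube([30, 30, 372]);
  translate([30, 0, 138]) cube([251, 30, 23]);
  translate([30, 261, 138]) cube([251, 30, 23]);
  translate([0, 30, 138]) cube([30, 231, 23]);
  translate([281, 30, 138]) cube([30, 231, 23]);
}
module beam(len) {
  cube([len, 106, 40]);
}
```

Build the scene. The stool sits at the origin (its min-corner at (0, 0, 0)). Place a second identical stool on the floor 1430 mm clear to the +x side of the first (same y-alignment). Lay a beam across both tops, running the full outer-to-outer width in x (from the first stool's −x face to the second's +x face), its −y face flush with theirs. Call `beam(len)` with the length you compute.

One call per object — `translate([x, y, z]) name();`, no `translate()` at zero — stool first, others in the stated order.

stool();
translate([1741, 0, 0]) stool();
translate([0, 0, 397]) beam(2052);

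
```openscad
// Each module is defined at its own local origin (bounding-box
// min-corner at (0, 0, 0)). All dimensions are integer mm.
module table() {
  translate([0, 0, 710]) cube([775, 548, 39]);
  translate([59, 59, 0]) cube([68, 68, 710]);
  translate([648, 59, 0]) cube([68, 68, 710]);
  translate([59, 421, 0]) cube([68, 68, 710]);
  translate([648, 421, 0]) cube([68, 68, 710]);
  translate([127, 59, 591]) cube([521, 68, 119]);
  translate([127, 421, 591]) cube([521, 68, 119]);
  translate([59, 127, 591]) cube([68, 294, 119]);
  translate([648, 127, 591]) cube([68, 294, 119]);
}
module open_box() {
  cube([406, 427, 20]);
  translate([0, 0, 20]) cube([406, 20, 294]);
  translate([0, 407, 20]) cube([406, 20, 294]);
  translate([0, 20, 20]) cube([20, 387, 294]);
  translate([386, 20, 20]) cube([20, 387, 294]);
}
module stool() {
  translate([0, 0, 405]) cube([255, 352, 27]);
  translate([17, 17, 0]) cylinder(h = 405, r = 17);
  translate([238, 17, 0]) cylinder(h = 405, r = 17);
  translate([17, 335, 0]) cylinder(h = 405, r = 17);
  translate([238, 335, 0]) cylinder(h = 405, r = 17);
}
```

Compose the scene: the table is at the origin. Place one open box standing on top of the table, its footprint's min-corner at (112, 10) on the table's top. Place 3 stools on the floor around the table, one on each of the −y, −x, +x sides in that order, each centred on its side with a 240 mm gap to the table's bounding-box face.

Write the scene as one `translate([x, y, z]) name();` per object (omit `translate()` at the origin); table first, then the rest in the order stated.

table();
translate([112, 10, 749]) open_box();
translate([260, -592, 0]) stool();
translate([-495, 98, 0]) stool();
translate([1015, 98, 0]) stool();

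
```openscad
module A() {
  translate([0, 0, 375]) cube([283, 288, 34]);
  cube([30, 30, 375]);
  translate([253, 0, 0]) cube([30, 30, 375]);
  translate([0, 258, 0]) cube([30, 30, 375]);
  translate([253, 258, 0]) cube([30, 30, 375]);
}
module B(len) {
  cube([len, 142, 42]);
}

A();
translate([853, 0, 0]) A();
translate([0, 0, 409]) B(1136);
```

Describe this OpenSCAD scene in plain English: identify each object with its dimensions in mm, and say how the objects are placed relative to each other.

A is a four-legged stool. The seat is a 283×288×34 mm slab whose top surface is at z = 409 mm; four square legs, each 30×30 mm in cross-section, run from the floor (z = 0) to the underside of the seat, each flush with a corner of the seat.

B is a rectangular beam 1136 mm long (x), 142 mm deep (y), 42 mm thick (z).

The beam spans the tops of two stools placed 570 mm apart, resting at z = 409 mm.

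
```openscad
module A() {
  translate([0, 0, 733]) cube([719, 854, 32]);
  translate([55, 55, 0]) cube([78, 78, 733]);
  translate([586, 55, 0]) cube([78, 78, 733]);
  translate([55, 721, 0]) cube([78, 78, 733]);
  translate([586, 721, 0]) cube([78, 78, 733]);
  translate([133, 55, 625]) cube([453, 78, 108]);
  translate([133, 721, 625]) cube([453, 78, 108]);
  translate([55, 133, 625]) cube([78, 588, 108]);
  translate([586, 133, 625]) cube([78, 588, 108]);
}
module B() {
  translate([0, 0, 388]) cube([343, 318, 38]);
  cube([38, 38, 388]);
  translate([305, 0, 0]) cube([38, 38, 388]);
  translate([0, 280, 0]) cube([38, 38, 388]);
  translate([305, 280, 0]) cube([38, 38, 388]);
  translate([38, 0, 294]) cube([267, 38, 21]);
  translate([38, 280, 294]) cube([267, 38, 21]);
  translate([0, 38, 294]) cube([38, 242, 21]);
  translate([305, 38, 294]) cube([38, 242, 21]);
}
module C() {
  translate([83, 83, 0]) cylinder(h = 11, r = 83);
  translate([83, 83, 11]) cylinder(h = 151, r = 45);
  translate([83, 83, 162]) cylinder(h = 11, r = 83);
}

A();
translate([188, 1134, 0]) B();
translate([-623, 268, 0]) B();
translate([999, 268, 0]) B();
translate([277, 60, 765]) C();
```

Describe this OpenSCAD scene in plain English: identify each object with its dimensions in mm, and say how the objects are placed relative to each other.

A is a table: top 719 mm (x) × 854 mm (y), 32 mm thick, upper face at z = 765 mm, on four 78×78 mm square legs, each inset 55 mm from the nearest pair of top edges, running from z = 0 to the bottom of the top. Four apron rails, 78 mm thick and 108 mm tall, run between adjacent legs with their top edges flush with the underside of the top and their outer faces flush with the legs' outer faces.

B is a four-legged stool. The seat is 343×318 mm, 38 mm thick, top at z = 426 mm. It stands on four square legs, each 38×38 mm in cross-section, from z = 0 to the seat underside, each flush with a corner of the seat. Four stretchers, 38 mm wide and 21 mm tall, connect adjacent legs with their undersides at z = 294 mm, each running between the inner faces of the legs it joins and aligned with the legs' outer faces on the other axis.

C is a spool: two coaxial disc flanges of radius 83 mm and thickness 11 mm, joined by a core cylinder of radius 45 mm and height 151 mm. The lower flange rests on z = 0 and the three cylinders share a vertical axis.

Three stools sit around the table at the +y, −x, +x sides. The spool is on top of the table.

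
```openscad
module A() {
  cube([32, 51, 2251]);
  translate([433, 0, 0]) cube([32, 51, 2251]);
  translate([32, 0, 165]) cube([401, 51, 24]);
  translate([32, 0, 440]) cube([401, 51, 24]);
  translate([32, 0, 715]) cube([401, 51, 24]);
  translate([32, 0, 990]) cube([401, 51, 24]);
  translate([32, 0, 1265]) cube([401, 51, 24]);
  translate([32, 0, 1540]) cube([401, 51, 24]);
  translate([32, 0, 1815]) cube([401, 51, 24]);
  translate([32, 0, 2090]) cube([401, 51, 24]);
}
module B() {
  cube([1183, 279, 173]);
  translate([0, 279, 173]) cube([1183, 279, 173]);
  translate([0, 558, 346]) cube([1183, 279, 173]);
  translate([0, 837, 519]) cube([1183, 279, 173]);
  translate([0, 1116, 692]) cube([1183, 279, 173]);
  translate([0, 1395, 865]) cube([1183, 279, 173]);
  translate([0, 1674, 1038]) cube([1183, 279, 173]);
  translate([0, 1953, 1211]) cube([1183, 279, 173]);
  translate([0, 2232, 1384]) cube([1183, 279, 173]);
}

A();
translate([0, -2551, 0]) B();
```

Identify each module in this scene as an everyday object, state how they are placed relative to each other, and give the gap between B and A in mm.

The staircase's nearest face is 40 mm from the ladder's −y face.

A is a ladder. B is a staircase. The staircase is on the floor beside the ladder on its −y side. The gap between the staircase and the ladder is 40 mm.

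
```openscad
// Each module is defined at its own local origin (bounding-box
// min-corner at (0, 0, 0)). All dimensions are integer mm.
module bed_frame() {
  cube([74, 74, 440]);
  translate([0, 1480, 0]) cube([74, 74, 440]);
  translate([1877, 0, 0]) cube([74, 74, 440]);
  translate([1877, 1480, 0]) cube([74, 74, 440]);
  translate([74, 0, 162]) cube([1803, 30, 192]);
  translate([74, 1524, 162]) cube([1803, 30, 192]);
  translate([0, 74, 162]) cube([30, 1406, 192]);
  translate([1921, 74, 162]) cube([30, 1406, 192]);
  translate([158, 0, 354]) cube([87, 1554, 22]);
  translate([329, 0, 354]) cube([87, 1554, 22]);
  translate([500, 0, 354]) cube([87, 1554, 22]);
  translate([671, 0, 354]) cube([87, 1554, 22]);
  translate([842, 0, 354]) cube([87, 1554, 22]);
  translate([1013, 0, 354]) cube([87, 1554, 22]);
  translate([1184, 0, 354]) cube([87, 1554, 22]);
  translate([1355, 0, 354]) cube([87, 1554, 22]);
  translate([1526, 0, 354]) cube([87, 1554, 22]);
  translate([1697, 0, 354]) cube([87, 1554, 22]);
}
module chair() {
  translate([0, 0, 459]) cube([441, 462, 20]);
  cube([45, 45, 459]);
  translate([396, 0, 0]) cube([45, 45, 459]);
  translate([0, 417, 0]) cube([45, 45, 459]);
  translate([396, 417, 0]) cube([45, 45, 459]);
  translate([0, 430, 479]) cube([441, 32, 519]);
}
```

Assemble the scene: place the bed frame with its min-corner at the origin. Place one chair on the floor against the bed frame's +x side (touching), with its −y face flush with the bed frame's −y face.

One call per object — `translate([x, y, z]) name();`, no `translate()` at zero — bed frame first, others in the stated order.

bed_frame();
translate([1951, 0, 0]) chair();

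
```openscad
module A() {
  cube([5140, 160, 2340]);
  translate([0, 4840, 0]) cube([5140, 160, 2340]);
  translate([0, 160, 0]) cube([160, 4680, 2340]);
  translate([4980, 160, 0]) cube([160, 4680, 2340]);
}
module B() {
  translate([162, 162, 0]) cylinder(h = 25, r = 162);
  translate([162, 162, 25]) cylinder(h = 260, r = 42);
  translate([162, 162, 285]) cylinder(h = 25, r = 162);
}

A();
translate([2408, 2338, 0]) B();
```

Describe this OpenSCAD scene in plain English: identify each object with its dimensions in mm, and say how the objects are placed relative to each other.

A is the wall frame of a small rectangular building: four walls, each 2340 mm tall and 160 mm thick, enclosing a footprint 5140 mm (x) by 5000 mm (y) outside-to-outside, with no floor or roof. The front and back walls (the −y and +y sides) span the full width; the two side walls fit between them.

B is a spool: two coaxial disc flanges of radius 162 mm and thickness 25 mm, joined by a core cylinder of radius 42 mm and height 260 mm. The lower flange rests on z = 0 and the three cylinders share a vertical axis.

The spool sits inside the house frame, centred.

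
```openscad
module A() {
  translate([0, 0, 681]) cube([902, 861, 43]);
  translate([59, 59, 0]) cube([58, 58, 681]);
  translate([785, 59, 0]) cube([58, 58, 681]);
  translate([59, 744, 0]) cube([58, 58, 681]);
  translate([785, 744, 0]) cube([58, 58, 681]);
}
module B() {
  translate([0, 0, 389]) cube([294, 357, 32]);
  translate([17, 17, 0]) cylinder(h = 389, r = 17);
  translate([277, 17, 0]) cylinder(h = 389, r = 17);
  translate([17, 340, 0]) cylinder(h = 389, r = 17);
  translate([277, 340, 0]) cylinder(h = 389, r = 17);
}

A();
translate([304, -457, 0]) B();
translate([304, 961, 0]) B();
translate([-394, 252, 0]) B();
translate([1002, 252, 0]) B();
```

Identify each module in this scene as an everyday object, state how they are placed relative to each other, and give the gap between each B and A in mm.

A is a table. B is a stool. Four stools sit around the table at the −y, +y, −x, +x sides. The gap between each stool and the table is 100 mm.

Each stool's nearest face is 100 mm from the table's bounding box.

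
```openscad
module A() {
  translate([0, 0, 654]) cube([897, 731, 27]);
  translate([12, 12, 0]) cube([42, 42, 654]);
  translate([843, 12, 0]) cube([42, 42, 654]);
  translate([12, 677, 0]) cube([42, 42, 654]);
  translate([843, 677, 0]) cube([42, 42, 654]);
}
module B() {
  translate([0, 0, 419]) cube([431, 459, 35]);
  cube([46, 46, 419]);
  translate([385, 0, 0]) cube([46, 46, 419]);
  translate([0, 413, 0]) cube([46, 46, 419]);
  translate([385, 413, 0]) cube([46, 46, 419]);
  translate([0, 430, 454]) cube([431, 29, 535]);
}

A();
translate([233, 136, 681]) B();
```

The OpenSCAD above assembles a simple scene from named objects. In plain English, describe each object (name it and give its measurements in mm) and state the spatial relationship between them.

A is a table with a 897×731 mm rectangular top, 27 mm thick, top surface at z = 681 mm, supported by four 42×42 mm square legs, each inset 12 mm from the nearest pair of top edges, running from the floor.

B is a chair. The seat is a 431×459×35 mm slab with its top at z = 454 mm, on four 46×46 mm corner legs (flush with the seat edges, standing on z = 0). A flat backrest 29 mm thick, 535 mm tall, spans the full seat width and rises from the seat top along its +y edge, rear face flush with the rear of the seat.

The chair is on top of the table, centred.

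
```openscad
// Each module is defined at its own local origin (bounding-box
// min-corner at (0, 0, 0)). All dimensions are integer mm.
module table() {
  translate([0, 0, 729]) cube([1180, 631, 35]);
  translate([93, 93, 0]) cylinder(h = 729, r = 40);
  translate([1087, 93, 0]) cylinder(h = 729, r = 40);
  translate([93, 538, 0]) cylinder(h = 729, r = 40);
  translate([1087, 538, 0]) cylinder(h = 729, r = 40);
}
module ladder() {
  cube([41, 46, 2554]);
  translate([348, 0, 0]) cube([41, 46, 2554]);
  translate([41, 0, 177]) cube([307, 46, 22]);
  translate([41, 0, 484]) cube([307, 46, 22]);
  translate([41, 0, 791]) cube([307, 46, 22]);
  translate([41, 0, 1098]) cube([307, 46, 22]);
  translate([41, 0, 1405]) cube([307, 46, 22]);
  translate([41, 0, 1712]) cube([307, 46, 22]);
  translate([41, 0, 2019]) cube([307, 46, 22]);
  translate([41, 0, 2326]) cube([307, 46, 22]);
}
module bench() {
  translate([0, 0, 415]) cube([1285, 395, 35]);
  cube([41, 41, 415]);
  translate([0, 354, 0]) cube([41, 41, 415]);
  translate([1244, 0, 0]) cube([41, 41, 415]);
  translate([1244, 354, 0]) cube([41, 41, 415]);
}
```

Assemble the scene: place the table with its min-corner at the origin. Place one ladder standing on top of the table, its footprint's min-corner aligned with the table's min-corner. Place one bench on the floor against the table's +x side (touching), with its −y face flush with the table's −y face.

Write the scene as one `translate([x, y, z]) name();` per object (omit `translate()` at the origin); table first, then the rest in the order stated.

table();
translate([0, 0, 764]) ladder();
translate([1180, 0, 0]) bench();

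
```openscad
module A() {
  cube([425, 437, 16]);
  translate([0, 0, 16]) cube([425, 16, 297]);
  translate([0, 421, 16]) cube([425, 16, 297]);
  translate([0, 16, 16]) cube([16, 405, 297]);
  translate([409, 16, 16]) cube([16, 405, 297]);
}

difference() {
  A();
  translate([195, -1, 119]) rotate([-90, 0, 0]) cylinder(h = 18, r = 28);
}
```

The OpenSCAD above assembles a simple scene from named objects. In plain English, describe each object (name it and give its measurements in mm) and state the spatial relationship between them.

A is an open storage box with external size 425×437×313 mm and wall thickness 16 mm (the base is also 16 mm thick). The base covers the whole footprint; the four walls stand on the base, with the y-facing walls full-width and the x-facing walls fitting between their inner faces.

The open box has a circular hole of radius 28 mm through its front wall, centred at (x = 195, z = 119).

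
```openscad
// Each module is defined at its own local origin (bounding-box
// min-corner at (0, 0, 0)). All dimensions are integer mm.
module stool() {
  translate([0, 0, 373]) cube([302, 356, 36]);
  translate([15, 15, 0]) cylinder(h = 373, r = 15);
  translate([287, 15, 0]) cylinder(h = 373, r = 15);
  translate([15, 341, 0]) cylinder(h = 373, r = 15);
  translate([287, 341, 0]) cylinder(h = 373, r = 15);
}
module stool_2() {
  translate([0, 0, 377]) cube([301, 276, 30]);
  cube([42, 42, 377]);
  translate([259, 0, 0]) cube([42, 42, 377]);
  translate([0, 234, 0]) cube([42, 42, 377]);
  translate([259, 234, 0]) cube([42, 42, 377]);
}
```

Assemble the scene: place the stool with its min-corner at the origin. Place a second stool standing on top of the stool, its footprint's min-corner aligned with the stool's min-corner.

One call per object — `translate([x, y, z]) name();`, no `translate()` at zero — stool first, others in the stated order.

stool();
translate([0, 0, 409]) stool_2();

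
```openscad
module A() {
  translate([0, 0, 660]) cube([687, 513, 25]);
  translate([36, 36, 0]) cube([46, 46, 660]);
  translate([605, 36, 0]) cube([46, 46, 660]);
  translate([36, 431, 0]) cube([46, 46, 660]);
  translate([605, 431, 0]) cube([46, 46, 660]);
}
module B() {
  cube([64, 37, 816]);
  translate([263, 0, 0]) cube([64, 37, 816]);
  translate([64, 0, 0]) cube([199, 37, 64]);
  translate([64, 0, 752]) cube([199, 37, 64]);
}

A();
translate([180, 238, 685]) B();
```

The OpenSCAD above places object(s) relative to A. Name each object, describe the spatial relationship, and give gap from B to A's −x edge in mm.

The picture frame's min-x is at 180; the table's min-x is 0; gap = 180 mm.

A is a table. B is a picture frame. The picture frame is on top of the table, centred. The gap from the picture frame to the table's −x edge is 180 mm.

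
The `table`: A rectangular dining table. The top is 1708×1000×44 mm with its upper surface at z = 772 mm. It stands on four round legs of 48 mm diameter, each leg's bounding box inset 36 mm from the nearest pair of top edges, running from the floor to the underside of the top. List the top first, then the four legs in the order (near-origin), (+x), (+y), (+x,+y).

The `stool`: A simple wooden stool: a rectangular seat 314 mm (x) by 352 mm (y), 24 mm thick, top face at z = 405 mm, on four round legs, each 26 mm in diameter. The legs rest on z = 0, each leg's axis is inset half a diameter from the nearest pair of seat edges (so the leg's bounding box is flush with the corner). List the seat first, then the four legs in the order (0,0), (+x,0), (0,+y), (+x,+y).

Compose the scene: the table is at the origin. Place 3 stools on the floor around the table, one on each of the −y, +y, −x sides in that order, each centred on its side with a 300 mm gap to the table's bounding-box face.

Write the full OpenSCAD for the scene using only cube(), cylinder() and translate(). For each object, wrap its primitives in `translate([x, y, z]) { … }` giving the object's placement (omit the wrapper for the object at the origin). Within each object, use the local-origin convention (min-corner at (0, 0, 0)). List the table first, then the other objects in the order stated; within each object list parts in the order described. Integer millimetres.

translate([0, 0, 728]) cube([1708, 1000, 44]);
translate([60, 60, 0]) cylinder(h = 728, r = 24);
translate([1648, 60, 0]) cylinder(h = 728, r = 24);
translate([60, 940, 0]) cylinder(h = 728, r = 24);
translate([1648, 940, 0]) cylinder(h = 728, r = 24);
translate([697, -652, 0]) {
  translate([0, 0, 381]) cube([314, 352, 24]);
  translate([13, 13, 0]) cylinder(h = 381, r = 13);
  translate([301, 13, 0]) cylinder(h = 381, r = 13);
  translate([13, 339, 0]) cylinder(h = 381, r = 13);
  translate([301, 339, 0]) cylinder(h = 381, r = 13);
}
translate([697, 1300, 0]) {
  translate([0, 0, 381]) cube([314, 352, 24]);
  translate([13, 13, 0]) cylinder(h = 381, r = 13);
  translate([301, 13, 0]) cylinder(h = 381, r = 13);
  translate([13, 339, 0]) cylinder(h = 381, r = 13);
  translate([301, 339, 0]) cylinder(h = 381, r = 13);
}
translate([-614, 324, 0]) {
  translate([0, 0, 381]) cube([314, 352, 24]);
  translate([13, 13, 0]) cylinder(h = 381, r = 13);
  translate([301, 13, 0]) cylinder(h = 381, r = 13);
  translate([13, 339, 0]) cylinder(h = 381, r = 13);
  translate([301, 339, 0]) cylinder(h = 381, r = 13);
}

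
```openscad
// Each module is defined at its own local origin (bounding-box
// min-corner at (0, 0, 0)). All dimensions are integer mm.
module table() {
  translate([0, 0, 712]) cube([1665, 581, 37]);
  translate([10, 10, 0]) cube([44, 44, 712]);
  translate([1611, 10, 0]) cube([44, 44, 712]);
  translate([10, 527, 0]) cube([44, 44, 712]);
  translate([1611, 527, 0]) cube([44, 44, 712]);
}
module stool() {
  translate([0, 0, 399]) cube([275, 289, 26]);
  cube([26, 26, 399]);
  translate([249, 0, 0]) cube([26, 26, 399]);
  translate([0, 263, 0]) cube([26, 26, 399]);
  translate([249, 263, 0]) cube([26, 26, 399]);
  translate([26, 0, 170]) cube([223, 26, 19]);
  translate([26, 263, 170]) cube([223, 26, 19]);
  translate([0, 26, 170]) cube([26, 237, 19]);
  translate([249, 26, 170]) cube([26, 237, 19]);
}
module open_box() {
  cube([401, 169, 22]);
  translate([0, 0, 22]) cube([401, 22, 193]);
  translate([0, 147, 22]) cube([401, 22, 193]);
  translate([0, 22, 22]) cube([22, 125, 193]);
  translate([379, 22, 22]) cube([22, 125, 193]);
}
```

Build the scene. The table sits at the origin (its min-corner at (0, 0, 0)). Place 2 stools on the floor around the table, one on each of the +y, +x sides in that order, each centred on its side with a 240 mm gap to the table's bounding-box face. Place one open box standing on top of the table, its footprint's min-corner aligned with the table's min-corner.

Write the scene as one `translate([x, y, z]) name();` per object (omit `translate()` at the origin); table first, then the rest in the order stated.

table();
translate([695, 821, 0]) stool();
translate([1905, 146, 0]) stool();
translate([0, 0, 749]) open_box();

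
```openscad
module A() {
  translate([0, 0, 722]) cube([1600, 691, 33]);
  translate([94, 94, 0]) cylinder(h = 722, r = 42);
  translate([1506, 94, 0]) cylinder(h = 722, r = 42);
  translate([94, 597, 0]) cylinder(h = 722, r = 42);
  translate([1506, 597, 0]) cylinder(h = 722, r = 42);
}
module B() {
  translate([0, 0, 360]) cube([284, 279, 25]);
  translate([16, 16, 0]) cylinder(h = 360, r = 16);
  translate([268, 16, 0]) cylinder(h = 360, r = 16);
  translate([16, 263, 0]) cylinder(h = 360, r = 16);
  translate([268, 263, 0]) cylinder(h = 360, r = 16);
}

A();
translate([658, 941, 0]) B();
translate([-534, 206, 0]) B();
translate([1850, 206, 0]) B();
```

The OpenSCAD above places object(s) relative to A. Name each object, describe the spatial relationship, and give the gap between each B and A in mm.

Each stool's nearest face is 250 mm from the table's bounding box.

A is a table. B is a stool. Three stools sit around the table at the +y, −x, +x sides. The gap between each stool and the table is 250 mm.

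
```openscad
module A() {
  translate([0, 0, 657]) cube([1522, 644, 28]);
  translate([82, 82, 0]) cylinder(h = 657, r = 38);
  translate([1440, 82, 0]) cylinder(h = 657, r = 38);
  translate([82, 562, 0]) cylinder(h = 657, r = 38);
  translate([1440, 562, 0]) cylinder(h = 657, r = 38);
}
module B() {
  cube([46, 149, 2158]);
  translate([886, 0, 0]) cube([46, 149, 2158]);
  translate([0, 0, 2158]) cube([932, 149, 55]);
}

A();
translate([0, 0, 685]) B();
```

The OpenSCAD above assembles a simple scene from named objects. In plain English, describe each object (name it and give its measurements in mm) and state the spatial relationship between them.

A is a table: top 1522 mm (x) × 644 mm (y), 28 mm thick, upper face at z = 685 mm, on four round legs of 76 mm diameter, each leg's bounding box inset 44 mm from the nearest pair of top edges, running from z = 0 to the bottom of the top.

B is a door frame. The clear opening is 840 mm wide and 2158 mm high. Two 46 mm wide jambs, 149 mm deep, stand either side of the opening from the floor to the top of the opening. A 55 mm thick head sits across the top of both jambs, spanning the full outside width of the frame.

The door frame is on top of the table.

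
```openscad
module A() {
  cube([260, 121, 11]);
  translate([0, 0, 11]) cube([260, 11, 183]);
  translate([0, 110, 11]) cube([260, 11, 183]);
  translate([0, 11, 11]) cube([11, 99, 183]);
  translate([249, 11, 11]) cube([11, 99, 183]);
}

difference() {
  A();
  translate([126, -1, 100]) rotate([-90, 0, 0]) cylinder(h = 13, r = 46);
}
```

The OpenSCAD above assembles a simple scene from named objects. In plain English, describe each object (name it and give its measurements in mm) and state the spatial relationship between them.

A is an open-topped rectangular box: outside dimensions 260×121×194 mm, with a uniform wall and base thickness of 11 mm. The base is a full 260×121 slab on the floor; four walls sit on top of the base. The front and back walls (the −y and +y sides) span the full width; the two side walls fit between them.

The open box has a circular hole of radius 46 mm through its front wall, centred at (x = 126, z = 100).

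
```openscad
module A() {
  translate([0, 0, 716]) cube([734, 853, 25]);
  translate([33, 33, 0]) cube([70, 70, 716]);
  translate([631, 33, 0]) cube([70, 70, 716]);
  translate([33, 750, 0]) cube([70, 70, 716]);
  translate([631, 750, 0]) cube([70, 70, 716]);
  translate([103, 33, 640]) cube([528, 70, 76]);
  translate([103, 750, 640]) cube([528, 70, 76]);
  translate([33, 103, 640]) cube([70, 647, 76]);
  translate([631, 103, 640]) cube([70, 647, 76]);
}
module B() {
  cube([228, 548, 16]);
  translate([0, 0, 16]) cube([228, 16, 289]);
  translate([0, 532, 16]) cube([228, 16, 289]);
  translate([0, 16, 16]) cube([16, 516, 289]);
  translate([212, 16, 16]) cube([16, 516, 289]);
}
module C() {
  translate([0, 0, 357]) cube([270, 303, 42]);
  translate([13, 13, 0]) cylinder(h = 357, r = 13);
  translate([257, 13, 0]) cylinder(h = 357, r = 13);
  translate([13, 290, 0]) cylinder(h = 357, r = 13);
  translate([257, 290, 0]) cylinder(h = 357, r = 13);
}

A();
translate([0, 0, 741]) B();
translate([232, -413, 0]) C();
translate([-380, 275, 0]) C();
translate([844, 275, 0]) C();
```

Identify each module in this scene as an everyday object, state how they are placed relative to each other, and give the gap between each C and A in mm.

A is a table. B is an open box. C is a stool. The open box is on top of the table. Three stools sit around the table at the −y, −x, +x sides. The gap between each stool and the table is 110 mm.

Each stool's nearest face is 110 mm from the table's bounding box.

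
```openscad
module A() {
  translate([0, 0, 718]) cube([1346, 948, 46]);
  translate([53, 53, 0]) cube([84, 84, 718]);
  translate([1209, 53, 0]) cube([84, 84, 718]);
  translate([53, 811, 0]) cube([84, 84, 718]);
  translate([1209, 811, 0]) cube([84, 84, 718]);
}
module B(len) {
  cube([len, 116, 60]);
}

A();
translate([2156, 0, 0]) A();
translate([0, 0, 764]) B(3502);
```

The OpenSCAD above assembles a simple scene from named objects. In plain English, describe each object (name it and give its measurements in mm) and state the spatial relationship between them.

A is a table with a 1346×948 mm rectangular top, 46 mm thick, top surface at z = 764 mm, supported by four 84×84 mm square legs, each inset 53 mm from the nearest pair of top edges, running from the floor.

B is a rectangular beam 3502 mm long (x), 116 mm deep (y), 60 mm thick (z).

The beam spans the tops of two tables placed 810 mm apart, resting at z = 764 mm.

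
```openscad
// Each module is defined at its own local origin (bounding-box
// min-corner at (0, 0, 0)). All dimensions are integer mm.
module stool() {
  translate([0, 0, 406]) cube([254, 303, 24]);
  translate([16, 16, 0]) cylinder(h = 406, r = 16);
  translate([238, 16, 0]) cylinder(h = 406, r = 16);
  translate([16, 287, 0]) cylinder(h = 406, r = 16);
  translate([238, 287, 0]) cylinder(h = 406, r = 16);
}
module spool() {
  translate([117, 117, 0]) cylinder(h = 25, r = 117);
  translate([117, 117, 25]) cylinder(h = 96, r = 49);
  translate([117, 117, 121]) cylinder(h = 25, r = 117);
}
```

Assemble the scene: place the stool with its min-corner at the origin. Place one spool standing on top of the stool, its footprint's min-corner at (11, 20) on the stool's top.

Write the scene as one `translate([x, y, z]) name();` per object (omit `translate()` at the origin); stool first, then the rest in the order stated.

stool();
translate([11, 20, 430]) spool();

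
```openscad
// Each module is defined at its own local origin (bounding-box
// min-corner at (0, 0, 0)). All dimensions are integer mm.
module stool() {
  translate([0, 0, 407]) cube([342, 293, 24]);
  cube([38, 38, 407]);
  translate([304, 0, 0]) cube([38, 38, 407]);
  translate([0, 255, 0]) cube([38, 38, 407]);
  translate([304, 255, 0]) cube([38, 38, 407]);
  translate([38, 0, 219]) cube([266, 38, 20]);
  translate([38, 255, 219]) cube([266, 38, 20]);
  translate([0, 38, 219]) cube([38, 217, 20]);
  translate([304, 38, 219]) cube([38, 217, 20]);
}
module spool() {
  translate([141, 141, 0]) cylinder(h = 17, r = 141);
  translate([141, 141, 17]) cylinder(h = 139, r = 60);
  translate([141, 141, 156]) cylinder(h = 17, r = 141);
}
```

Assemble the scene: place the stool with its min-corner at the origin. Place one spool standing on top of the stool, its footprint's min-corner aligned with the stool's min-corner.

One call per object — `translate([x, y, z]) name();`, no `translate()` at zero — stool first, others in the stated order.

stool();
translate([0, 0, 431]) spool();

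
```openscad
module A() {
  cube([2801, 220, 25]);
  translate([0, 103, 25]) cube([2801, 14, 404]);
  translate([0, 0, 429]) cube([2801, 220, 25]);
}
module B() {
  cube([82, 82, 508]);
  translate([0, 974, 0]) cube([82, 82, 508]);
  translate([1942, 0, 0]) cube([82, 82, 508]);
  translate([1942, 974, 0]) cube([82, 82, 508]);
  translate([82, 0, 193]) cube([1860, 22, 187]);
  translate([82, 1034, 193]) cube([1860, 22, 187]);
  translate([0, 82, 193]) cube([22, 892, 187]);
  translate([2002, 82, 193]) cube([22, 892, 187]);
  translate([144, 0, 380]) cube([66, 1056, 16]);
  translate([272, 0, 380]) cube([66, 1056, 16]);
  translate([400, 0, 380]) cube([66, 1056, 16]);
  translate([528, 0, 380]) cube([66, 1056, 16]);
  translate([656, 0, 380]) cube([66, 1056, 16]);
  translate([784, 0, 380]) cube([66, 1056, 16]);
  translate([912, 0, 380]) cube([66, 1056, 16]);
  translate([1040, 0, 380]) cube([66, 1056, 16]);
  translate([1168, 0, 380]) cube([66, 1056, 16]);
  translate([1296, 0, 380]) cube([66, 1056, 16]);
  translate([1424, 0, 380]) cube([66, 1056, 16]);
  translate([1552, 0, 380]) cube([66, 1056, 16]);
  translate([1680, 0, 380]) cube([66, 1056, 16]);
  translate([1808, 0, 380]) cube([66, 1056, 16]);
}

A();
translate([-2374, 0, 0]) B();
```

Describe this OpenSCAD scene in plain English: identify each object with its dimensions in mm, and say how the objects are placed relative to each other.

A is an I-beam lying along x, 2801 mm long. Overall section height 454 mm. Two flanges 220 mm wide (y) and 25 mm thick, one on the floor and one at the top; a web 14 mm thick runs between them, centred on the flange width.

B is a bed frame 2024 mm long (x) by 1056 mm wide (y). Four 82×82 mm corner posts, 508 mm tall, at the corners of the footprint. Four rails of 22 mm thickness and 187 mm height run between adjacent posts with their undersides at z = 193 mm, their outer faces flush with the outside of the frame (the two x-running rails run between the posts' inner faces; the two y-running rails run between the posts' inner faces). 14 slats, each 66 mm wide (x) and 16 mm thick, lie across the top of the two x-running rails, running the full 1056 mm width of the frame in y; the slats are evenly spaced along x between the inner faces of the end posts with equal gaps (rounded down to the nearest mm) at the −x end and between each pair — any rounding remainder accumulates at the +x end.

The bed frame is on the floor beside the I-beam on its −x side.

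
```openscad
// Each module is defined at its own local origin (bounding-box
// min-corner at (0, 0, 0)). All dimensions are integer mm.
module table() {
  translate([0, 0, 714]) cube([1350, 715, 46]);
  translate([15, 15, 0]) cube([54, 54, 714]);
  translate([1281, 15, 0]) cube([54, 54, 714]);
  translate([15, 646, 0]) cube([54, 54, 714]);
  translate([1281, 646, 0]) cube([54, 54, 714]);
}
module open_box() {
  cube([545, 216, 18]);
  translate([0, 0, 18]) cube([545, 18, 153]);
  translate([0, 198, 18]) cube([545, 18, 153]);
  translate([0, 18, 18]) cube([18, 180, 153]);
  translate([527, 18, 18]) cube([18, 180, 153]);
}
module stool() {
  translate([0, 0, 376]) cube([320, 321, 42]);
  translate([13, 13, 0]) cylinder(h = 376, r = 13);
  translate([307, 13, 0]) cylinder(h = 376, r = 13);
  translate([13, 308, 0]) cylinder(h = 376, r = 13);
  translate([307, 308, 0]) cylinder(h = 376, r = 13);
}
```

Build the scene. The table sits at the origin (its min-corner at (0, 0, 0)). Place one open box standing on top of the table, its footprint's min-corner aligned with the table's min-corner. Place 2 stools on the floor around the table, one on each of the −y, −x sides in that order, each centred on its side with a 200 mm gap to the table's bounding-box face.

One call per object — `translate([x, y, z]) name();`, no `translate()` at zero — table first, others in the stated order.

table();
translate([0, 0, 760]) open_box();
translate([515, -521, 0]) stool();
translate([-520, 197, 0]) stool();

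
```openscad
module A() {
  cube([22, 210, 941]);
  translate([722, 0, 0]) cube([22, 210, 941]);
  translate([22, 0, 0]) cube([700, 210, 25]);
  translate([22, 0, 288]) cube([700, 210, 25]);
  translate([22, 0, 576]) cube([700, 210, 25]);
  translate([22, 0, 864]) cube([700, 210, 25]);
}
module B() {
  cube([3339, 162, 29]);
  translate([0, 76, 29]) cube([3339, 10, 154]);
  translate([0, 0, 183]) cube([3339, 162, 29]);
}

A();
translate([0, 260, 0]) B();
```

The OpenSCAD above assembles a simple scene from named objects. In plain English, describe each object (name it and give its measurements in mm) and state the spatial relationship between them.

A is an open bookshelf. Two side panels, each 22 mm thick, 210 mm deep and 941 mm tall, stand 744 mm apart (outside-to-outside). Between them sit 4 shelves, each 25 mm thick and 210 mm deep, spanning the full gap between the sides. The bottom shelf rests on the floor (its underside at z = 0) and the clear gap between one shelf's top and the next shelf's underside is 263 mm.

B is an I-beam lying along x, 3339 mm long. Overall section height 212 mm. Two flanges 162 mm wide (y) and 29 mm thick, one on the floor and one at the top; a web 10 mm thick runs between them, centred on the flange width.

The I-beam is on the floor beside the bookshelf on its +y side.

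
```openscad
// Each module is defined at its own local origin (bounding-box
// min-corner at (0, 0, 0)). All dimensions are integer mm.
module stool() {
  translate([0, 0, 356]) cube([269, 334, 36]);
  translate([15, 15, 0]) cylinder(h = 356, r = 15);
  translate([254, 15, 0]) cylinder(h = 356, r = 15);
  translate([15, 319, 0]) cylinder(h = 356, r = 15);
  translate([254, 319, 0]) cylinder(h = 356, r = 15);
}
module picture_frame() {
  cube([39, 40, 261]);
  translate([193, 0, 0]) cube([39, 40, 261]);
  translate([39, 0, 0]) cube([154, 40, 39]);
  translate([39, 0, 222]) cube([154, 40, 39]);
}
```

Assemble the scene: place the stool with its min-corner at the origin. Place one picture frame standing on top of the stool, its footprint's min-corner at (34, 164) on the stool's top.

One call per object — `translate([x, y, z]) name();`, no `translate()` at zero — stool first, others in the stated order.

stool();
translate([34, 164, 392]) picture_frame();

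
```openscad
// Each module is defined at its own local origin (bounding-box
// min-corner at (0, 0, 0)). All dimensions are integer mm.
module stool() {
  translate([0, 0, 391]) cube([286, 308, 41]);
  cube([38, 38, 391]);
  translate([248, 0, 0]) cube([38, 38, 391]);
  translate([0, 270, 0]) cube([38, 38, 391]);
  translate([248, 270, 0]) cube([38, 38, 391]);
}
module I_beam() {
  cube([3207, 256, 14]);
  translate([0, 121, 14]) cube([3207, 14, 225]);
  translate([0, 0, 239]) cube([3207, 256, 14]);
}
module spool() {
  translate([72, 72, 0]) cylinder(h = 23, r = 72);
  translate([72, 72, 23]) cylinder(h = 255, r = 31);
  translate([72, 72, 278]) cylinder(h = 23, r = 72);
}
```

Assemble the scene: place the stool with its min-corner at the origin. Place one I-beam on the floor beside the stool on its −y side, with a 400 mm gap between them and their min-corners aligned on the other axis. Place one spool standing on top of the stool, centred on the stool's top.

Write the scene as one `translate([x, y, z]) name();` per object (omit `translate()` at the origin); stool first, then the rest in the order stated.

stool();
translate([0, -656, 0]) I_beam();
translate([71, 82, 432]) spool();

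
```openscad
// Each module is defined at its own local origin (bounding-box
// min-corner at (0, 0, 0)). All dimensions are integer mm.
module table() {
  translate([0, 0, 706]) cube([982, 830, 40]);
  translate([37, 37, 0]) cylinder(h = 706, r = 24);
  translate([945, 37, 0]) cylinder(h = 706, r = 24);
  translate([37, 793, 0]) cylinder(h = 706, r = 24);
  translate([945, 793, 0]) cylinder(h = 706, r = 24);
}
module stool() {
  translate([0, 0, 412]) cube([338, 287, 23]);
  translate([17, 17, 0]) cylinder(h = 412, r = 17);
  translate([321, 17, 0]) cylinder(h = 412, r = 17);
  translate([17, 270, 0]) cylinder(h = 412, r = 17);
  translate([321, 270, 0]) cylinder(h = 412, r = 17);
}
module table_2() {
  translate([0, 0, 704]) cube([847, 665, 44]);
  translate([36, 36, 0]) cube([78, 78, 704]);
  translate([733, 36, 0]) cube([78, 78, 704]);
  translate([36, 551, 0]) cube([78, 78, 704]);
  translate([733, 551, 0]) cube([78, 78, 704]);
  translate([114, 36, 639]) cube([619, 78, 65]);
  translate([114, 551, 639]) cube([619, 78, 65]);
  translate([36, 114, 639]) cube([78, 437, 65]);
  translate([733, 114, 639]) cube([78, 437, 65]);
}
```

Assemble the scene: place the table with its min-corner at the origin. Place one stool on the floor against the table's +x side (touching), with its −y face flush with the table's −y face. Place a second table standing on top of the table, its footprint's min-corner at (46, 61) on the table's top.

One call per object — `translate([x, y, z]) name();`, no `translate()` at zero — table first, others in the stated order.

table();
translate([982, 0, 0]) stool();
translate([46, 61, 746]) table_2();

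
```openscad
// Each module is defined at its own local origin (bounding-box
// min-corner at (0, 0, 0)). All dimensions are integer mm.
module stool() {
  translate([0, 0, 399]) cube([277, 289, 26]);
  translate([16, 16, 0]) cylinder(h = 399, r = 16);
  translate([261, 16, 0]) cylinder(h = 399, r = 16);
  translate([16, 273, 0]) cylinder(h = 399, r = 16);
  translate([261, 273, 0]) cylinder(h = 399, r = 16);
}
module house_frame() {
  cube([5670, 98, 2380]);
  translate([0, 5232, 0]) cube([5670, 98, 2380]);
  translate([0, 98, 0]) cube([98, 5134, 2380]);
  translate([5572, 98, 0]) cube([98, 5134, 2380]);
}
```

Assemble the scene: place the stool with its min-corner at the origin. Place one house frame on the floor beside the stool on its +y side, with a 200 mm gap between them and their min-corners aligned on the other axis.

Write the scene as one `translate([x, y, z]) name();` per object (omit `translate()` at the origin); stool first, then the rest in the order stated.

stool();
translate([0, 489, 0]) house_frame();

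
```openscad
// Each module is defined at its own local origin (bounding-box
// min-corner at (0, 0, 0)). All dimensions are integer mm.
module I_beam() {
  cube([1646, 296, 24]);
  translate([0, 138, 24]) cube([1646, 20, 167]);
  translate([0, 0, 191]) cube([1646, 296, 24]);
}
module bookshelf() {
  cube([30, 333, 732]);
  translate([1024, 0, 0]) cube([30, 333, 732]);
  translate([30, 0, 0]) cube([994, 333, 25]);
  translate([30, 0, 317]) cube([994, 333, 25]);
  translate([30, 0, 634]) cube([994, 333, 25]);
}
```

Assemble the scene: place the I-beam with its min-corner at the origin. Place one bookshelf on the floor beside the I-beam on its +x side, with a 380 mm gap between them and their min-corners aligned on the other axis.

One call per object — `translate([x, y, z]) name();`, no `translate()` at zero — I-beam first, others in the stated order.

I_beam();
translate([2026, 0, 0]) bookshelf();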